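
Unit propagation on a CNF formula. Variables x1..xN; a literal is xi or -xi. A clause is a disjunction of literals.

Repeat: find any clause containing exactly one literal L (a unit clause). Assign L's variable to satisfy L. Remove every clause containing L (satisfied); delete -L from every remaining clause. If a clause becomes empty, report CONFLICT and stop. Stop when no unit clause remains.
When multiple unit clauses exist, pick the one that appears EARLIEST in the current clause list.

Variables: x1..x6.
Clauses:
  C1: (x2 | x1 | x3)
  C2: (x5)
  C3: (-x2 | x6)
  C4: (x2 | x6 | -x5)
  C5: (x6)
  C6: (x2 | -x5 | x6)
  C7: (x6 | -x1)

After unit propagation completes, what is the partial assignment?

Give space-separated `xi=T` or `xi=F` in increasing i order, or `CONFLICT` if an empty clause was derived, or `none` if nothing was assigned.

unit clause [5] forces x5=T; simplify:
  drop -5 from [2, 6, -5] -> [2, 6]
  drop -5 from [2, -5, 6] -> [2, 6]
  satisfied 1 clause(s); 6 remain; assigned so far: [5]
unit clause [6] forces x6=T; simplify:
  satisfied 5 clause(s); 1 remain; assigned so far: [5, 6]

Answer: x5=T x6=T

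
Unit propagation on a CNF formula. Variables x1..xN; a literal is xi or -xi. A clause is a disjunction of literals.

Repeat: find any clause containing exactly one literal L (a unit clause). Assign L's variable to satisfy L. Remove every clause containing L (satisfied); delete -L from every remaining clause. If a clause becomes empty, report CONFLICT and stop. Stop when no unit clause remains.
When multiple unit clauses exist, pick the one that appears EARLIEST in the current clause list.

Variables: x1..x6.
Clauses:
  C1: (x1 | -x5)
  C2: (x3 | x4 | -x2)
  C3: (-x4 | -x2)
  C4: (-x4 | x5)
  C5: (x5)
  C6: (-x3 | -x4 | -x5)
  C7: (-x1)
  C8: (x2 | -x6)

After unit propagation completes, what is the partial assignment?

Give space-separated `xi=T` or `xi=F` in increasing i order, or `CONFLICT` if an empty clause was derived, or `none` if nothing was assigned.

unit clause [5] forces x5=T; simplify:
  drop -5 from [1, -5] -> [1]
  drop -5 from [-3, -4, -5] -> [-3, -4]
  satisfied 2 clause(s); 6 remain; assigned so far: [5]
unit clause [1] forces x1=T; simplify:
  drop -1 from [-1] -> [] (empty!)
  satisfied 1 clause(s); 5 remain; assigned so far: [1, 5]
CONFLICT (empty clause)

Answer: CONFLICT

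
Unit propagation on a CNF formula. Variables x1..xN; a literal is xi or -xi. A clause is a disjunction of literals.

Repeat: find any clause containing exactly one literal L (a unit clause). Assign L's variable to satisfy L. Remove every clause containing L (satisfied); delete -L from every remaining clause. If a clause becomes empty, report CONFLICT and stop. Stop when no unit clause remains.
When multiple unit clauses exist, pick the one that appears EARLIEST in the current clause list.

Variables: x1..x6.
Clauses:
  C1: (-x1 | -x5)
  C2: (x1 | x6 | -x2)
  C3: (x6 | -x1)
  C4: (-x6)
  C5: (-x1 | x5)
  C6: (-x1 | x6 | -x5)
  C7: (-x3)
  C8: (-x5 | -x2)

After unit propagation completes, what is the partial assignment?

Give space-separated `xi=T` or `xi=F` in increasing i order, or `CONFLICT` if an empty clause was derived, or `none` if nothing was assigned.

Answer: x1=F x2=F x3=F x6=F

Derivation:
unit clause [-6] forces x6=F; simplify:
  drop 6 from [1, 6, -2] -> [1, -2]
  drop 6 from [6, -1] -> [-1]
  drop 6 from [-1, 6, -5] -> [-1, -5]
  satisfied 1 clause(s); 7 remain; assigned so far: [6]
unit clause [-1] forces x1=F; simplify:
  drop 1 from [1, -2] -> [-2]
  satisfied 4 clause(s); 3 remain; assigned so far: [1, 6]
unit clause [-2] forces x2=F; simplify:
  satisfied 2 clause(s); 1 remain; assigned so far: [1, 2, 6]
unit clause [-3] forces x3=F; simplify:
  satisfied 1 clause(s); 0 remain; assigned so far: [1, 2, 3, 6]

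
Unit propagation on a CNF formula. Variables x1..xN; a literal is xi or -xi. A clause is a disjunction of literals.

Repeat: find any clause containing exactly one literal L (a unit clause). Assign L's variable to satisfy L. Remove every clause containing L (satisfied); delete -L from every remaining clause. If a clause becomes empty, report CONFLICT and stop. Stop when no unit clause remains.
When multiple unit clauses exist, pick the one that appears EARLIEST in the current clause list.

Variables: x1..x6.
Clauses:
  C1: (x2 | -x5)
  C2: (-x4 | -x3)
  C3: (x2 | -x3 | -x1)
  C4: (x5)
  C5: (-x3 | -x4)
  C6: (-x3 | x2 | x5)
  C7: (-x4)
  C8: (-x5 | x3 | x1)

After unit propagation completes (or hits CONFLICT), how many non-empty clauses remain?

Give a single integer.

Answer: 1

Derivation:
unit clause [5] forces x5=T; simplify:
  drop -5 from [2, -5] -> [2]
  drop -5 from [-5, 3, 1] -> [3, 1]
  satisfied 2 clause(s); 6 remain; assigned so far: [5]
unit clause [2] forces x2=T; simplify:
  satisfied 2 clause(s); 4 remain; assigned so far: [2, 5]
unit clause [-4] forces x4=F; simplify:
  satisfied 3 clause(s); 1 remain; assigned so far: [2, 4, 5]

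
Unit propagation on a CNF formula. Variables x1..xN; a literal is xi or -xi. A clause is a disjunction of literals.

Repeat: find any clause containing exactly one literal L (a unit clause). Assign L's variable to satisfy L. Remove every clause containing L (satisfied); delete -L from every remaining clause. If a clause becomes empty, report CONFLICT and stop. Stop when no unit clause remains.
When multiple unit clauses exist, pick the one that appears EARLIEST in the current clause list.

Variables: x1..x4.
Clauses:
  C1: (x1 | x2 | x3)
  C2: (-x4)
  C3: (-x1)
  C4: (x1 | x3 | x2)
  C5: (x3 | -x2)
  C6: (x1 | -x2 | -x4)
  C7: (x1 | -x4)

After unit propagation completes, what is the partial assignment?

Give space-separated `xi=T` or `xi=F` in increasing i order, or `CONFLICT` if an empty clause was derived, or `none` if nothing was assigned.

unit clause [-4] forces x4=F; simplify:
  satisfied 3 clause(s); 4 remain; assigned so far: [4]
unit clause [-1] forces x1=F; simplify:
  drop 1 from [1, 2, 3] -> [2, 3]
  drop 1 from [1, 3, 2] -> [3, 2]
  satisfied 1 clause(s); 3 remain; assigned so far: [1, 4]

Answer: x1=F x4=F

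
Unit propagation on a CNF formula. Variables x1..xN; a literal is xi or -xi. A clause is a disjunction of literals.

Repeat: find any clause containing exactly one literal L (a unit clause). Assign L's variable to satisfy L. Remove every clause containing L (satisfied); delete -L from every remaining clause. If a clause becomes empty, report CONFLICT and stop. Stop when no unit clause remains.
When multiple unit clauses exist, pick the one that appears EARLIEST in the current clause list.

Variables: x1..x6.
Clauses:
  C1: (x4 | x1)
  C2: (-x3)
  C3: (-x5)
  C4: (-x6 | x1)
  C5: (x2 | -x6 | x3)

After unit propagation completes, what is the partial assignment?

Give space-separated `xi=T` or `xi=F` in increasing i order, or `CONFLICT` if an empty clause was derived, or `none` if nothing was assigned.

unit clause [-3] forces x3=F; simplify:
  drop 3 from [2, -6, 3] -> [2, -6]
  satisfied 1 clause(s); 4 remain; assigned so far: [3]
unit clause [-5] forces x5=F; simplify:
  satisfied 1 clause(s); 3 remain; assigned so far: [3, 5]

Answer: x3=F x5=F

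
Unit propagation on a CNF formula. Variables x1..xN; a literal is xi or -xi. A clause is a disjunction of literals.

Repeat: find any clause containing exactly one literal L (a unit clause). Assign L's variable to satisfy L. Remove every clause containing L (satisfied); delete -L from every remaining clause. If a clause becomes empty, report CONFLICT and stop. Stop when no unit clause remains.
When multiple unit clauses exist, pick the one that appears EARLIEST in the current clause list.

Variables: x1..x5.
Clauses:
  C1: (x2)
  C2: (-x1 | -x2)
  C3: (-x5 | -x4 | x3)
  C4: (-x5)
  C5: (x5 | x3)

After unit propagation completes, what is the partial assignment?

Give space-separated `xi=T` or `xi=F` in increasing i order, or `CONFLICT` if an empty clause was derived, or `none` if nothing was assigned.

Answer: x1=F x2=T x3=T x5=F

Derivation:
unit clause [2] forces x2=T; simplify:
  drop -2 from [-1, -2] -> [-1]
  satisfied 1 clause(s); 4 remain; assigned so far: [2]
unit clause [-1] forces x1=F; simplify:
  satisfied 1 clause(s); 3 remain; assigned so far: [1, 2]
unit clause [-5] forces x5=F; simplify:
  drop 5 from [5, 3] -> [3]
  satisfied 2 clause(s); 1 remain; assigned so far: [1, 2, 5]
unit clause [3] forces x3=T; simplify:
  satisfied 1 clause(s); 0 remain; assigned so far: [1, 2, 3, 5]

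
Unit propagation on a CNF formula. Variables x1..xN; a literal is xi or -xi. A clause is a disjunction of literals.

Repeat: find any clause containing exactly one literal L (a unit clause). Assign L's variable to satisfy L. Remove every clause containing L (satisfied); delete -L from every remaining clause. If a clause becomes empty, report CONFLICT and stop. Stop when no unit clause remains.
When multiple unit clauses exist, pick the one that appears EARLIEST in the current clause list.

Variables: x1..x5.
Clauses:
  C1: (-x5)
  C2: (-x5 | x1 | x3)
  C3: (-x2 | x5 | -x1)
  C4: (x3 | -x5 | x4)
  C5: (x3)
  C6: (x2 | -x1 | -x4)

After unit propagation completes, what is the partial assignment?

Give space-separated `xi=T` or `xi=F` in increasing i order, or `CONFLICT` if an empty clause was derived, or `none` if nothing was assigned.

unit clause [-5] forces x5=F; simplify:
  drop 5 from [-2, 5, -1] -> [-2, -1]
  satisfied 3 clause(s); 3 remain; assigned so far: [5]
unit clause [3] forces x3=T; simplify:
  satisfied 1 clause(s); 2 remain; assigned so far: [3, 5]

Answer: x3=T x5=F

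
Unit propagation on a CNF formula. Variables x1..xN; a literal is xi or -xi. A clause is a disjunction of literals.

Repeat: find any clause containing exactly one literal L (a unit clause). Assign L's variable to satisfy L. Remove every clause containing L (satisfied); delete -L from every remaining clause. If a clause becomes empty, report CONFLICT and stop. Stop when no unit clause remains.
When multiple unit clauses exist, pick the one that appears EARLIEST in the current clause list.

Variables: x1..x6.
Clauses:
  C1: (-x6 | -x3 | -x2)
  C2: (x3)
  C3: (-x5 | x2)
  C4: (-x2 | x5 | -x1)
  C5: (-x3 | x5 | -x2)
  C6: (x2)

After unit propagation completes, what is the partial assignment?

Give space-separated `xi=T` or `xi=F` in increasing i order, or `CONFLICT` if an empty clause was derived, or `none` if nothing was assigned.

Answer: x2=T x3=T x5=T x6=F

Derivation:
unit clause [3] forces x3=T; simplify:
  drop -3 from [-6, -3, -2] -> [-6, -2]
  drop -3 from [-3, 5, -2] -> [5, -2]
  satisfied 1 clause(s); 5 remain; assigned so far: [3]
unit clause [2] forces x2=T; simplify:
  drop -2 from [-6, -2] -> [-6]
  drop -2 from [-2, 5, -1] -> [5, -1]
  drop -2 from [5, -2] -> [5]
  satisfied 2 clause(s); 3 remain; assigned so far: [2, 3]
unit clause [-6] forces x6=F; simplify:
  satisfied 1 clause(s); 2 remain; assigned so far: [2, 3, 6]
unit clause [5] forces x5=T; simplify:
  satisfied 2 clause(s); 0 remain; assigned so far: [2, 3, 5, 6]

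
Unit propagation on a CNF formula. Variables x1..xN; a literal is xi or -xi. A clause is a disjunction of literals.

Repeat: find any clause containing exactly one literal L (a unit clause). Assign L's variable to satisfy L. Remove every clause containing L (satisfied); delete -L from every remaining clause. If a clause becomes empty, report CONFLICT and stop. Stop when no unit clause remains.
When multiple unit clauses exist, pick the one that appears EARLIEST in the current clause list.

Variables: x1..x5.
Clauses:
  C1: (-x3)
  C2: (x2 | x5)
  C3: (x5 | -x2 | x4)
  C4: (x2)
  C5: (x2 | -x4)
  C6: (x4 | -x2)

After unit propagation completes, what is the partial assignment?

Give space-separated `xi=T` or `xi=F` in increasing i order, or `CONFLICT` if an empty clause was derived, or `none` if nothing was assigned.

Answer: x2=T x3=F x4=T

Derivation:
unit clause [-3] forces x3=F; simplify:
  satisfied 1 clause(s); 5 remain; assigned so far: [3]
unit clause [2] forces x2=T; simplify:
  drop -2 from [5, -2, 4] -> [5, 4]
  drop -2 from [4, -2] -> [4]
  satisfied 3 clause(s); 2 remain; assigned so far: [2, 3]
unit clause [4] forces x4=T; simplify:
  satisfied 2 clause(s); 0 remain; assigned so far: [2, 3, 4]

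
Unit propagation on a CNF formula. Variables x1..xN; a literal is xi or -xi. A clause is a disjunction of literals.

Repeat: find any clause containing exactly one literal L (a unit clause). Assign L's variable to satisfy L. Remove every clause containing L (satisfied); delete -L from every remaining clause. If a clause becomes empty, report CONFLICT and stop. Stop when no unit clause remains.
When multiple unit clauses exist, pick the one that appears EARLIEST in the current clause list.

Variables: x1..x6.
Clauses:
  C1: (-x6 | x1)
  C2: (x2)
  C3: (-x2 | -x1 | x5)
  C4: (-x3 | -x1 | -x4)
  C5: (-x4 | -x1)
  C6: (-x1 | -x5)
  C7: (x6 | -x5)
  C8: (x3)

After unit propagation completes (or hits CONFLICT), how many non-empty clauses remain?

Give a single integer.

unit clause [2] forces x2=T; simplify:
  drop -2 from [-2, -1, 5] -> [-1, 5]
  satisfied 1 clause(s); 7 remain; assigned so far: [2]
unit clause [3] forces x3=T; simplify:
  drop -3 from [-3, -1, -4] -> [-1, -4]
  satisfied 1 clause(s); 6 remain; assigned so far: [2, 3]

Answer: 6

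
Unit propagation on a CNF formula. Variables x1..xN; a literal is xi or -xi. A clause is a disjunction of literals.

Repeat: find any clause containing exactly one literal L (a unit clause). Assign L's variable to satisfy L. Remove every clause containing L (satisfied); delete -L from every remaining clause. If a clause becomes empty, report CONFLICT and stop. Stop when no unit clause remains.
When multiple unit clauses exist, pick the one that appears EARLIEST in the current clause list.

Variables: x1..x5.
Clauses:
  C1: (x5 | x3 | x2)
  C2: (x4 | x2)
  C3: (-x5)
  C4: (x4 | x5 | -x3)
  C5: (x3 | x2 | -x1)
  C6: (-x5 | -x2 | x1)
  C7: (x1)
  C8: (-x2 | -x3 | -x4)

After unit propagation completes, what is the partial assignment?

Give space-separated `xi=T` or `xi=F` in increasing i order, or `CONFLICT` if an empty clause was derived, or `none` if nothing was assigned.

Answer: x1=T x5=F

Derivation:
unit clause [-5] forces x5=F; simplify:
  drop 5 from [5, 3, 2] -> [3, 2]
  drop 5 from [4, 5, -3] -> [4, -3]
  satisfied 2 clause(s); 6 remain; assigned so far: [5]
unit clause [1] forces x1=T; simplify:
  drop -1 from [3, 2, -1] -> [3, 2]
  satisfied 1 clause(s); 5 remain; assigned so far: [1, 5]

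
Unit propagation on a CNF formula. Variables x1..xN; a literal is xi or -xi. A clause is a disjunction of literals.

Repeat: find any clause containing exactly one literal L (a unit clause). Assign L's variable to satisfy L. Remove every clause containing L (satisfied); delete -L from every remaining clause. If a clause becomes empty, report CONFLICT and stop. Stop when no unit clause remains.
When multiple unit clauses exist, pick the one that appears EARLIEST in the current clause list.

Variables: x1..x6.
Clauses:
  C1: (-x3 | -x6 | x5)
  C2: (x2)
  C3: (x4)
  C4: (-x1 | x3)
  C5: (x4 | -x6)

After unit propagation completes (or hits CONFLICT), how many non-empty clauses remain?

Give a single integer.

Answer: 2

Derivation:
unit clause [2] forces x2=T; simplify:
  satisfied 1 clause(s); 4 remain; assigned so far: [2]
unit clause [4] forces x4=T; simplify:
  satisfied 2 clause(s); 2 remain; assigned so far: [2, 4]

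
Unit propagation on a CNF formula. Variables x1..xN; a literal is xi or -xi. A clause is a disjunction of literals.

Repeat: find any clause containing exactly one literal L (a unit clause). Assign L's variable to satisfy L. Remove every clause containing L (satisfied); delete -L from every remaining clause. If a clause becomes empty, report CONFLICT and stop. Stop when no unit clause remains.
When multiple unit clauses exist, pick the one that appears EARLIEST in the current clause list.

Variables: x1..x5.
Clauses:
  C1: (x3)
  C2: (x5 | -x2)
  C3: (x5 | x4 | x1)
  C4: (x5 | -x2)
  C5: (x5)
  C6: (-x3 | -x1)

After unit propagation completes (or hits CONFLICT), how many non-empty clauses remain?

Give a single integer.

Answer: 0

Derivation:
unit clause [3] forces x3=T; simplify:
  drop -3 from [-3, -1] -> [-1]
  satisfied 1 clause(s); 5 remain; assigned so far: [3]
unit clause [5] forces x5=T; simplify:
  satisfied 4 clause(s); 1 remain; assigned so far: [3, 5]
unit clause [-1] forces x1=F; simplify:
  satisfied 1 clause(s); 0 remain; assigned so far: [1, 3, 5]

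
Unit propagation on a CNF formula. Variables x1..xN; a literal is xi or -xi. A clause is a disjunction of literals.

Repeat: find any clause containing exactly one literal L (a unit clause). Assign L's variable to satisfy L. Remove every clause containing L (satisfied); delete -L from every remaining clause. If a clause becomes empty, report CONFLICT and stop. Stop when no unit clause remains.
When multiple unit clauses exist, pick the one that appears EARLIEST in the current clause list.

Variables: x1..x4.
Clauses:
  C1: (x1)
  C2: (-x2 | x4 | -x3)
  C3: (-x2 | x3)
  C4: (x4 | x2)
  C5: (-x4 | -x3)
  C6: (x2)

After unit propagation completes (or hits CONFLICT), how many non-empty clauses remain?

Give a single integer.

Answer: 0

Derivation:
unit clause [1] forces x1=T; simplify:
  satisfied 1 clause(s); 5 remain; assigned so far: [1]
unit clause [2] forces x2=T; simplify:
  drop -2 from [-2, 4, -3] -> [4, -3]
  drop -2 from [-2, 3] -> [3]
  satisfied 2 clause(s); 3 remain; assigned so far: [1, 2]
unit clause [3] forces x3=T; simplify:
  drop -3 from [4, -3] -> [4]
  drop -3 from [-4, -3] -> [-4]
  satisfied 1 clause(s); 2 remain; assigned so far: [1, 2, 3]
unit clause [4] forces x4=T; simplify:
  drop -4 from [-4] -> [] (empty!)
  satisfied 1 clause(s); 1 remain; assigned so far: [1, 2, 3, 4]
CONFLICT (empty clause)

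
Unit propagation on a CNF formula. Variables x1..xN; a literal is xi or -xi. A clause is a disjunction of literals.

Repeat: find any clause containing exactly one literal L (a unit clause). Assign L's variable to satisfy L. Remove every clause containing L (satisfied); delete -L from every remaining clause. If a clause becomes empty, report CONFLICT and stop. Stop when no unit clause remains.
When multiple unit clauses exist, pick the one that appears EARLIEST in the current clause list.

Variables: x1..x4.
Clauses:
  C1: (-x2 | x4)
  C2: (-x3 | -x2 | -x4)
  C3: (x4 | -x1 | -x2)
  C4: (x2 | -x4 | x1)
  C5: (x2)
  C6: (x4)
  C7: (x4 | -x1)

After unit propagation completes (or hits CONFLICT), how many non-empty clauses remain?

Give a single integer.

unit clause [2] forces x2=T; simplify:
  drop -2 from [-2, 4] -> [4]
  drop -2 from [-3, -2, -4] -> [-3, -4]
  drop -2 from [4, -1, -2] -> [4, -1]
  satisfied 2 clause(s); 5 remain; assigned so far: [2]
unit clause [4] forces x4=T; simplify:
  drop -4 from [-3, -4] -> [-3]
  satisfied 4 clause(s); 1 remain; assigned so far: [2, 4]
unit clause [-3] forces x3=F; simplify:
  satisfied 1 clause(s); 0 remain; assigned so far: [2, 3, 4]

Answer: 0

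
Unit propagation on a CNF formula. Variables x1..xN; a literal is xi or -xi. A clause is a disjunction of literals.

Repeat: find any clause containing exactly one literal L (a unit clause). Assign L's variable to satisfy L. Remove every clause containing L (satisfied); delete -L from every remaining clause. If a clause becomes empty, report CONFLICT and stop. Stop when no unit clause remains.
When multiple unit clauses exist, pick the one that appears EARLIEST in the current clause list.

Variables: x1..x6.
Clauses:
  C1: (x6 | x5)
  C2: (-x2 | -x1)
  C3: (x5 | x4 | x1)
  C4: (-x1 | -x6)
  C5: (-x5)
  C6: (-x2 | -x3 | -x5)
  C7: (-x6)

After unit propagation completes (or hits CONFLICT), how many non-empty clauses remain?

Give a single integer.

Answer: 3

Derivation:
unit clause [-5] forces x5=F; simplify:
  drop 5 from [6, 5] -> [6]
  drop 5 from [5, 4, 1] -> [4, 1]
  satisfied 2 clause(s); 5 remain; assigned so far: [5]
unit clause [6] forces x6=T; simplify:
  drop -6 from [-1, -6] -> [-1]
  drop -6 from [-6] -> [] (empty!)
  satisfied 1 clause(s); 4 remain; assigned so far: [5, 6]
CONFLICT (empty clause)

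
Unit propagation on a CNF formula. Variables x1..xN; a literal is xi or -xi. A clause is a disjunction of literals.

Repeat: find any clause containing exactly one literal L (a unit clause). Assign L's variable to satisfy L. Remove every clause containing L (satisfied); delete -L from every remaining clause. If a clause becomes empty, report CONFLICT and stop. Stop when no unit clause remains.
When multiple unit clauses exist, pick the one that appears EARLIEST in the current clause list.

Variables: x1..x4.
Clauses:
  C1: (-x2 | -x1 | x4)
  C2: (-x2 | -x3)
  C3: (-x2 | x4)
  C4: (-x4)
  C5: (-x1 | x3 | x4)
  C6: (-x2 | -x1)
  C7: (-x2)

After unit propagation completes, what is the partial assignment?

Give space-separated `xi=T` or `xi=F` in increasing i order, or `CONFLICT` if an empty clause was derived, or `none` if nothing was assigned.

Answer: x2=F x4=F

Derivation:
unit clause [-4] forces x4=F; simplify:
  drop 4 from [-2, -1, 4] -> [-2, -1]
  drop 4 from [-2, 4] -> [-2]
  drop 4 from [-1, 3, 4] -> [-1, 3]
  satisfied 1 clause(s); 6 remain; assigned so far: [4]
unit clause [-2] forces x2=F; simplify:
  satisfied 5 clause(s); 1 remain; assigned so far: [2, 4]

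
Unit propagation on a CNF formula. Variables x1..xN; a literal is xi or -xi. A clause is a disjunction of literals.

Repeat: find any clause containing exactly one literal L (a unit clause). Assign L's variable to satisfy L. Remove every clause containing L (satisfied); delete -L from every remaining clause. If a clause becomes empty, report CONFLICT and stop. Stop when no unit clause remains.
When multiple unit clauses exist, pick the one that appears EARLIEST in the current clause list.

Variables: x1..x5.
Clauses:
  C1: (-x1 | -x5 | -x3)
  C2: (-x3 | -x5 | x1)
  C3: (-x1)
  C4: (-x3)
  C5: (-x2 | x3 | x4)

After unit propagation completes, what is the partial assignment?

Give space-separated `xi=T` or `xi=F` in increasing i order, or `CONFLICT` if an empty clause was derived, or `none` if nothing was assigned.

Answer: x1=F x3=F

Derivation:
unit clause [-1] forces x1=F; simplify:
  drop 1 from [-3, -5, 1] -> [-3, -5]
  satisfied 2 clause(s); 3 remain; assigned so far: [1]
unit clause [-3] forces x3=F; simplify:
  drop 3 from [-2, 3, 4] -> [-2, 4]
  satisfied 2 clause(s); 1 remain; assigned so far: [1, 3]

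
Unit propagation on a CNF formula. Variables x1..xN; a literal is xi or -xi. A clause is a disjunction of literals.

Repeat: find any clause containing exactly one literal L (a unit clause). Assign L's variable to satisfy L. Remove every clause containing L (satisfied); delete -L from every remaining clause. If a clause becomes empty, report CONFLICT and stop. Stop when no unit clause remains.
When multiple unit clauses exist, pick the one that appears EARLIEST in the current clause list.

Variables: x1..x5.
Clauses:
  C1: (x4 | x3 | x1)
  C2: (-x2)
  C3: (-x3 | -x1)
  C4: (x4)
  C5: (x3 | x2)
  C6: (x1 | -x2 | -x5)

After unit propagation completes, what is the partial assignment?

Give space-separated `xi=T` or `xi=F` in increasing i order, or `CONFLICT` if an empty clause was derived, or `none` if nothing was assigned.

unit clause [-2] forces x2=F; simplify:
  drop 2 from [3, 2] -> [3]
  satisfied 2 clause(s); 4 remain; assigned so far: [2]
unit clause [4] forces x4=T; simplify:
  satisfied 2 clause(s); 2 remain; assigned so far: [2, 4]
unit clause [3] forces x3=T; simplify:
  drop -3 from [-3, -1] -> [-1]
  satisfied 1 clause(s); 1 remain; assigned so far: [2, 3, 4]
unit clause [-1] forces x1=F; simplify:
  satisfied 1 clause(s); 0 remain; assigned so far: [1, 2, 3, 4]

Answer: x1=F x2=F x3=T x4=T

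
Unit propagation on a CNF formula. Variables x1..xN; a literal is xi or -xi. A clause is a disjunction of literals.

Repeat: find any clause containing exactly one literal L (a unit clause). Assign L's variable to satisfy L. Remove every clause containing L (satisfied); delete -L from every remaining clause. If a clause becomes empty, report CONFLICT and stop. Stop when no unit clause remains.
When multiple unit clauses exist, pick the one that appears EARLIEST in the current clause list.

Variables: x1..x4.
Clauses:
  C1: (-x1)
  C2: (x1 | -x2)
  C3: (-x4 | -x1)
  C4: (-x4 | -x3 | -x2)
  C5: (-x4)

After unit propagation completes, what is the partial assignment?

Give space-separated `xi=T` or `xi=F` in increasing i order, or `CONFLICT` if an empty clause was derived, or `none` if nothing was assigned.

unit clause [-1] forces x1=F; simplify:
  drop 1 from [1, -2] -> [-2]
  satisfied 2 clause(s); 3 remain; assigned so far: [1]
unit clause [-2] forces x2=F; simplify:
  satisfied 2 clause(s); 1 remain; assigned so far: [1, 2]
unit clause [-4] forces x4=F; simplify:
  satisfied 1 clause(s); 0 remain; assigned so far: [1, 2, 4]

Answer: x1=F x2=F x4=F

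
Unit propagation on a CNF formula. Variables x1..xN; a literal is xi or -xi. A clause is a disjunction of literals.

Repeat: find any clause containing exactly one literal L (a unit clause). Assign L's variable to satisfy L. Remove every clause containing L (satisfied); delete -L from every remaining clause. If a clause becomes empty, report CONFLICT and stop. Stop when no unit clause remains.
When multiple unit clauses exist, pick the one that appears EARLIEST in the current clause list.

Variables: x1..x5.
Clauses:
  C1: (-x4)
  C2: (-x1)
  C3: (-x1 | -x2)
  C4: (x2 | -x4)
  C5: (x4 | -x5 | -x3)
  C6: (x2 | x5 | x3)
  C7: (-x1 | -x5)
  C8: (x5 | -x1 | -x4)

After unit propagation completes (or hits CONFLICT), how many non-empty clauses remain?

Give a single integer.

unit clause [-4] forces x4=F; simplify:
  drop 4 from [4, -5, -3] -> [-5, -3]
  satisfied 3 clause(s); 5 remain; assigned so far: [4]
unit clause [-1] forces x1=F; simplify:
  satisfied 3 clause(s); 2 remain; assigned so far: [1, 4]

Answer: 2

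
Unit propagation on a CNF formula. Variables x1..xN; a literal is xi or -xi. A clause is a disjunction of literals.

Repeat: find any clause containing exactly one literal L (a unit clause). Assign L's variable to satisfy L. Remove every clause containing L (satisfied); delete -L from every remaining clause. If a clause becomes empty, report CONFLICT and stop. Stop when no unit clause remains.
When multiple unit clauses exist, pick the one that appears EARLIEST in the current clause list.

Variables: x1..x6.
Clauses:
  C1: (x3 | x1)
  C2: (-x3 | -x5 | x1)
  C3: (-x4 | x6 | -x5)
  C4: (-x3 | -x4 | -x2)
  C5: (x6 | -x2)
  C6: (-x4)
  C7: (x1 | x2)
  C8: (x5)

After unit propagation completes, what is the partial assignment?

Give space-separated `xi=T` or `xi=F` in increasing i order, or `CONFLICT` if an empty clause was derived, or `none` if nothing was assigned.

unit clause [-4] forces x4=F; simplify:
  satisfied 3 clause(s); 5 remain; assigned so far: [4]
unit clause [5] forces x5=T; simplify:
  drop -5 from [-3, -5, 1] -> [-3, 1]
  satisfied 1 clause(s); 4 remain; assigned so far: [4, 5]

Answer: x4=F x5=T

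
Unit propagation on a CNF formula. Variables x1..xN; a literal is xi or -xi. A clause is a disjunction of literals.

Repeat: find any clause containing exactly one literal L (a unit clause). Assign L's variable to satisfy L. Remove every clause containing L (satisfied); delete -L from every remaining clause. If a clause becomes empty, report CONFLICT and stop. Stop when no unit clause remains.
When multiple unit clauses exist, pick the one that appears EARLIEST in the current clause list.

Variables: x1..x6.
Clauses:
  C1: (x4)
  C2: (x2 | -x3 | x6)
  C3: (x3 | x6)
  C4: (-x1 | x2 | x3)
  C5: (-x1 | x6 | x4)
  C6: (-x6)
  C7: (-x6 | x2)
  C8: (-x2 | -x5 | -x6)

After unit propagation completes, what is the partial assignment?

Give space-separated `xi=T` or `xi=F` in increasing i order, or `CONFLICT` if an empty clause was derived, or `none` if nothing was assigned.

unit clause [4] forces x4=T; simplify:
  satisfied 2 clause(s); 6 remain; assigned so far: [4]
unit clause [-6] forces x6=F; simplify:
  drop 6 from [2, -3, 6] -> [2, -3]
  drop 6 from [3, 6] -> [3]
  satisfied 3 clause(s); 3 remain; assigned so far: [4, 6]
unit clause [3] forces x3=T; simplify:
  drop -3 from [2, -3] -> [2]
  satisfied 2 clause(s); 1 remain; assigned so far: [3, 4, 6]
unit clause [2] forces x2=T; simplify:
  satisfied 1 clause(s); 0 remain; assigned so far: [2, 3, 4, 6]

Answer: x2=T x3=T x4=T x6=F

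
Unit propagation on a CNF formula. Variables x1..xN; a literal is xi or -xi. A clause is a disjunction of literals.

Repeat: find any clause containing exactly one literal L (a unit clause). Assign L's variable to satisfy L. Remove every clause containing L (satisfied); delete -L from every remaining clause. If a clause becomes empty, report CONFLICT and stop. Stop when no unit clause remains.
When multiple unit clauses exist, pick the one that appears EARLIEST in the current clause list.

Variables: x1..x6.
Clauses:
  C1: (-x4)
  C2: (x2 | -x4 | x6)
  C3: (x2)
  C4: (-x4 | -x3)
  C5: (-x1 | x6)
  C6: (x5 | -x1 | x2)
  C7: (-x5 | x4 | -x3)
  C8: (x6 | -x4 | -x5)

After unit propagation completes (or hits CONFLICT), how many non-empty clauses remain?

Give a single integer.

unit clause [-4] forces x4=F; simplify:
  drop 4 from [-5, 4, -3] -> [-5, -3]
  satisfied 4 clause(s); 4 remain; assigned so far: [4]
unit clause [2] forces x2=T; simplify:
  satisfied 2 clause(s); 2 remain; assigned so far: [2, 4]

Answer: 2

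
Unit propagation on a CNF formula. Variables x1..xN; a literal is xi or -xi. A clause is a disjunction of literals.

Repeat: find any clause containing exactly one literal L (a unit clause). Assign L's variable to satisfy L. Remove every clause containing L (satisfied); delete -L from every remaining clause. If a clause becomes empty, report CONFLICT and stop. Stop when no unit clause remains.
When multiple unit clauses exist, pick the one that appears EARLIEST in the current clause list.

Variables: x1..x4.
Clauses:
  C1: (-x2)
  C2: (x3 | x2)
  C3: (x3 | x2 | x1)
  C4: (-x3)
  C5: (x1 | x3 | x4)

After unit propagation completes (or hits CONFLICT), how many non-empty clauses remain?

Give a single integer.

unit clause [-2] forces x2=F; simplify:
  drop 2 from [3, 2] -> [3]
  drop 2 from [3, 2, 1] -> [3, 1]
  satisfied 1 clause(s); 4 remain; assigned so far: [2]
unit clause [3] forces x3=T; simplify:
  drop -3 from [-3] -> [] (empty!)
  satisfied 3 clause(s); 1 remain; assigned so far: [2, 3]
CONFLICT (empty clause)

Answer: 0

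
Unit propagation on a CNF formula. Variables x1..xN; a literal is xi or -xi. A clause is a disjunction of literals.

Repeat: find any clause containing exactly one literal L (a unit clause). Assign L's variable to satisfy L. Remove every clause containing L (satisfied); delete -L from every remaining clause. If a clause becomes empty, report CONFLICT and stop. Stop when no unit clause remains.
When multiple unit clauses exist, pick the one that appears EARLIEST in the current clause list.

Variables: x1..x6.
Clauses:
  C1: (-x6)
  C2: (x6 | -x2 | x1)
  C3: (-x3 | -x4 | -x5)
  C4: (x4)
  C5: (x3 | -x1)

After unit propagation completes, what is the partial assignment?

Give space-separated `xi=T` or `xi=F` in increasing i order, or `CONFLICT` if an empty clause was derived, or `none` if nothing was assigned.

Answer: x4=T x6=F

Derivation:
unit clause [-6] forces x6=F; simplify:
  drop 6 from [6, -2, 1] -> [-2, 1]
  satisfied 1 clause(s); 4 remain; assigned so far: [6]
unit clause [4] forces x4=T; simplify:
  drop -4 from [-3, -4, -5] -> [-3, -5]
  satisfied 1 clause(s); 3 remain; assigned so far: [4, 6]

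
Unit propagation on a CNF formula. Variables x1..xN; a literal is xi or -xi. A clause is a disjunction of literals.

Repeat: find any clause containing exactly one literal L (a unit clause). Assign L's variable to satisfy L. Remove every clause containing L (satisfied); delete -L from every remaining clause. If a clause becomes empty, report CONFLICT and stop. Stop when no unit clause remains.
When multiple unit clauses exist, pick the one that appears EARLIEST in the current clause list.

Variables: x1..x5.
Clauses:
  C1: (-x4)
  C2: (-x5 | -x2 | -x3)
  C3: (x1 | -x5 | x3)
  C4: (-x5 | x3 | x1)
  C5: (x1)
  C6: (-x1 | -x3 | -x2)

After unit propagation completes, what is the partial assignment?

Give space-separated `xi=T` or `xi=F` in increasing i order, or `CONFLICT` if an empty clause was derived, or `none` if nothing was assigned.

unit clause [-4] forces x4=F; simplify:
  satisfied 1 clause(s); 5 remain; assigned so far: [4]
unit clause [1] forces x1=T; simplify:
  drop -1 from [-1, -3, -2] -> [-3, -2]
  satisfied 3 clause(s); 2 remain; assigned so far: [1, 4]

Answer: x1=T x4=F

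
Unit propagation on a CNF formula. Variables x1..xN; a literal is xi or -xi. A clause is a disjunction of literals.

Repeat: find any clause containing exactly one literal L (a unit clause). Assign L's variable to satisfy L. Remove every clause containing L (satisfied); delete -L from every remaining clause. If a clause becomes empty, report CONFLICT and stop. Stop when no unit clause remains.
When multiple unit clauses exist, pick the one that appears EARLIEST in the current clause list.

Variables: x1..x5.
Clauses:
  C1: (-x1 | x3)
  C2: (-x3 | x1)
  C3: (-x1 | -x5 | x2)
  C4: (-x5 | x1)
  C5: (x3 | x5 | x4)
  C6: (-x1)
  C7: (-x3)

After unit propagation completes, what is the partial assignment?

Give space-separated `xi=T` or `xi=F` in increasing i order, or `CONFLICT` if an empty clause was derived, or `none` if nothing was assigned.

Answer: x1=F x3=F x4=T x5=F

Derivation:
unit clause [-1] forces x1=F; simplify:
  drop 1 from [-3, 1] -> [-3]
  drop 1 from [-5, 1] -> [-5]
  satisfied 3 clause(s); 4 remain; assigned so far: [1]
unit clause [-3] forces x3=F; simplify:
  drop 3 from [3, 5, 4] -> [5, 4]
  satisfied 2 clause(s); 2 remain; assigned so far: [1, 3]
unit clause [-5] forces x5=F; simplify:
  drop 5 from [5, 4] -> [4]
  satisfied 1 clause(s); 1 remain; assigned so far: [1, 3, 5]
unit clause [4] forces x4=T; simplify:
  satisfied 1 clause(s); 0 remain; assigned so far: [1, 3, 4, 5]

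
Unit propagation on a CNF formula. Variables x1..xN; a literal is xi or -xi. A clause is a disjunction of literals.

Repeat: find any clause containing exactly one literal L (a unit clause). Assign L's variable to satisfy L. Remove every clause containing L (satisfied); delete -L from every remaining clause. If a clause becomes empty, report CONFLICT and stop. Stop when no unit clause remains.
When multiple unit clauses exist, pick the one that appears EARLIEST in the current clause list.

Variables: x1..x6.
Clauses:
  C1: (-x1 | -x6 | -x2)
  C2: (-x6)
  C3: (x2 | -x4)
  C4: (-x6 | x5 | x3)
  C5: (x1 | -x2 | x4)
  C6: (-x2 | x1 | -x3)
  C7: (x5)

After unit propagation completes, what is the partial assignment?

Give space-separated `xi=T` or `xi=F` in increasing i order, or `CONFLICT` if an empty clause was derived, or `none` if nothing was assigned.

Answer: x5=T x6=F

Derivation:
unit clause [-6] forces x6=F; simplify:
  satisfied 3 clause(s); 4 remain; assigned so far: [6]
unit clause [5] forces x5=T; simplify:
  satisfied 1 clause(s); 3 remain; assigned so far: [5, 6]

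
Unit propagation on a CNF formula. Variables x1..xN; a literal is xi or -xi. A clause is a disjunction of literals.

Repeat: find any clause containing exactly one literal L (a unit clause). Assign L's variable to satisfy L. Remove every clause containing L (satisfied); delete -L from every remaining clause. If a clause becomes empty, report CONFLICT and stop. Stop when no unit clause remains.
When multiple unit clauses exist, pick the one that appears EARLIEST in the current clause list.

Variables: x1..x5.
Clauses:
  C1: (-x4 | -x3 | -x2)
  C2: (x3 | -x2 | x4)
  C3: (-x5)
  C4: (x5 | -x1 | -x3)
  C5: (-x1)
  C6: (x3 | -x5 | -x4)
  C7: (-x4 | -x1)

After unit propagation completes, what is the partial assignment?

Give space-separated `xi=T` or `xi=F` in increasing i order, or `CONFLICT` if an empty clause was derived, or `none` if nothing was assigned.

Answer: x1=F x5=F

Derivation:
unit clause [-5] forces x5=F; simplify:
  drop 5 from [5, -1, -3] -> [-1, -3]
  satisfied 2 clause(s); 5 remain; assigned so far: [5]
unit clause [-1] forces x1=F; simplify:
  satisfied 3 clause(s); 2 remain; assigned so far: [1, 5]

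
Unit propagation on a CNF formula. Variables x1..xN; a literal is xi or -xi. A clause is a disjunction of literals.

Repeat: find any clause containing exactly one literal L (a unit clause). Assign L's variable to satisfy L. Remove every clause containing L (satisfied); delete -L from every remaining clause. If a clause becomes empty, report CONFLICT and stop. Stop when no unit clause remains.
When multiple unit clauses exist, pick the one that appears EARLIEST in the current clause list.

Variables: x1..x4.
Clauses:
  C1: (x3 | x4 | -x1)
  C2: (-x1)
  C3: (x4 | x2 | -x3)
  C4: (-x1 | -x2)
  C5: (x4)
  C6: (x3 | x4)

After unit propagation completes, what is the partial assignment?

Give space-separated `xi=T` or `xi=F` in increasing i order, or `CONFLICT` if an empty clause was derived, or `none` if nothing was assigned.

Answer: x1=F x4=T

Derivation:
unit clause [-1] forces x1=F; simplify:
  satisfied 3 clause(s); 3 remain; assigned so far: [1]
unit clause [4] forces x4=T; simplify:
  satisfied 3 clause(s); 0 remain; assigned so far: [1, 4]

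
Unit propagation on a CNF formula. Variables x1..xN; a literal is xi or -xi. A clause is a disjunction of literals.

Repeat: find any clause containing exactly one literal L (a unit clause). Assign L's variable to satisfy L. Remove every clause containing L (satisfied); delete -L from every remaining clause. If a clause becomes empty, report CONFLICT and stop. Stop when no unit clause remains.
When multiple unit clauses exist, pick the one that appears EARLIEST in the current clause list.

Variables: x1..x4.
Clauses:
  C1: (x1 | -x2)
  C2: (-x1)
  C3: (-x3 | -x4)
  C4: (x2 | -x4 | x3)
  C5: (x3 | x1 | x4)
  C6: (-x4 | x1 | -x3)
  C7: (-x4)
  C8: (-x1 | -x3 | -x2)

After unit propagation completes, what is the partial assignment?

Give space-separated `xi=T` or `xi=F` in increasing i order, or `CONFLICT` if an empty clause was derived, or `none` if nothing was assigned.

unit clause [-1] forces x1=F; simplify:
  drop 1 from [1, -2] -> [-2]
  drop 1 from [3, 1, 4] -> [3, 4]
  drop 1 from [-4, 1, -3] -> [-4, -3]
  satisfied 2 clause(s); 6 remain; assigned so far: [1]
unit clause [-2] forces x2=F; simplify:
  drop 2 from [2, -4, 3] -> [-4, 3]
  satisfied 1 clause(s); 5 remain; assigned so far: [1, 2]
unit clause [-4] forces x4=F; simplify:
  drop 4 from [3, 4] -> [3]
  satisfied 4 clause(s); 1 remain; assigned so far: [1, 2, 4]
unit clause [3] forces x3=T; simplify:
  satisfied 1 clause(s); 0 remain; assigned so far: [1, 2, 3, 4]

Answer: x1=F x2=F x3=T x4=F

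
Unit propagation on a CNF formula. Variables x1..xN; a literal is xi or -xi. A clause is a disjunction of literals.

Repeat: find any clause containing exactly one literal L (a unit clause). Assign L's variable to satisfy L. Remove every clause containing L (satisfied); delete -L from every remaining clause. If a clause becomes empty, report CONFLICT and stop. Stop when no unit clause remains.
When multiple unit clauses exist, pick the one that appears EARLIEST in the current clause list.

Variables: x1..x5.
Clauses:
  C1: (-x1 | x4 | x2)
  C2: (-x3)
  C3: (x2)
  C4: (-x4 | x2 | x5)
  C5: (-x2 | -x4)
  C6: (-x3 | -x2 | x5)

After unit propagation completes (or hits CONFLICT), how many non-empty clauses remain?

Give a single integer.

unit clause [-3] forces x3=F; simplify:
  satisfied 2 clause(s); 4 remain; assigned so far: [3]
unit clause [2] forces x2=T; simplify:
  drop -2 from [-2, -4] -> [-4]
  satisfied 3 clause(s); 1 remain; assigned so far: [2, 3]
unit clause [-4] forces x4=F; simplify:
  satisfied 1 clause(s); 0 remain; assigned so far: [2, 3, 4]

Answer: 0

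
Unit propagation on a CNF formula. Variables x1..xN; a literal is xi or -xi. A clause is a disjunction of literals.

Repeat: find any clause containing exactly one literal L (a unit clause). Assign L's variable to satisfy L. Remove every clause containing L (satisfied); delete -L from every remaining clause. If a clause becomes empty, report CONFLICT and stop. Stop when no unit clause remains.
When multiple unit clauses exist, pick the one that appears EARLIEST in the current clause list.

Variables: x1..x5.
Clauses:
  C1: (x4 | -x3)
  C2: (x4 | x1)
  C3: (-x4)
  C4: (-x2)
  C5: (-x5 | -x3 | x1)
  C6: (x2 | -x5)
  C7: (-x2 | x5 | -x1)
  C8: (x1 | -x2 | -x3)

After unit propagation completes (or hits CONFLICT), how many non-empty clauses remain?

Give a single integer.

Answer: 0

Derivation:
unit clause [-4] forces x4=F; simplify:
  drop 4 from [4, -3] -> [-3]
  drop 4 from [4, 1] -> [1]
  satisfied 1 clause(s); 7 remain; assigned so far: [4]
unit clause [-3] forces x3=F; simplify:
  satisfied 3 clause(s); 4 remain; assigned so far: [3, 4]
unit clause [1] forces x1=T; simplify:
  drop -1 from [-2, 5, -1] -> [-2, 5]
  satisfied 1 clause(s); 3 remain; assigned so far: [1, 3, 4]
unit clause [-2] forces x2=F; simplify:
  drop 2 from [2, -5] -> [-5]
  satisfied 2 clause(s); 1 remain; assigned so far: [1, 2, 3, 4]
unit clause [-5] forces x5=F; simplify:
  satisfied 1 clause(s); 0 remain; assigned so far: [1, 2, 3, 4, 5]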